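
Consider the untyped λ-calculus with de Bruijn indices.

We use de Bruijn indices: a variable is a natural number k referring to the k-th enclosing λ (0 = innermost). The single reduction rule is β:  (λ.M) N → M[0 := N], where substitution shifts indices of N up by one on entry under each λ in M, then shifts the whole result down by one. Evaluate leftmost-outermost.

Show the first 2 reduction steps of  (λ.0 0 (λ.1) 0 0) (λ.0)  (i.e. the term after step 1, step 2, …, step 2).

Answer: after 2 steps: (λ.0) (λ.λ.0) (λ.0) (λ.0)

Working:
  start: (λ.0 0 (λ.1) 0 0) (λ.0)
  →1  (λ.0) (λ.0) (λ.λ.0) (λ.0) (λ.0)
  →2  (λ.0) (λ.λ.0) (λ.0) (λ.0)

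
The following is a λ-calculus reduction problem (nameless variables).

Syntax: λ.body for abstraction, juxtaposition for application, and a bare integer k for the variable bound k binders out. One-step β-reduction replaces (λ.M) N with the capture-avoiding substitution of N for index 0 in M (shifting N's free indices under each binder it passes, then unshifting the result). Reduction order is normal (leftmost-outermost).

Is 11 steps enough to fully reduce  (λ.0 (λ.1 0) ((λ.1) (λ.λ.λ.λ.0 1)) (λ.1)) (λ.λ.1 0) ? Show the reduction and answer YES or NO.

  start: (λ.0 (λ.1 0) ((λ.1) (λ.λ.λ.λ.0 1)) (λ.1)) (λ.λ.1 0)
  [1] (λ.λ.1 0) (λ.(λ.λ.1 0) 0) ((λ.λ.λ.1 0) (λ.λ.λ.λ.0 1)) (λ.λ.λ.1 0)
  [2] (λ.(λ.(λ.λ.1 0) 0) 0) ((λ.λ.λ.1 0) (λ.λ.λ.λ.0 1)) (λ.λ.λ.1 0)
  [3] (λ.(λ.λ.1 0) 0) ((λ.λ.λ.1 0) (λ.λ.λ.λ.0 1)) (λ.λ.λ.1 0)
  [4] (λ.λ.1 0) ((λ.λ.λ.1 0) (λ.λ.λ.λ.0 1)) (λ.λ.λ.1 0)
  [5] (λ.(λ.λ.λ.1 0) (λ.λ.λ.λ.0 1) 0) (λ.λ.λ.1 0)
  [6] (λ.λ.λ.1 0) (λ.λ.λ.λ.0 1) (λ.λ.λ.1 0)
  [7] (λ.λ.1 0) (λ.λ.λ.1 0)
  [8] λ.(λ.λ.λ.1 0) 0
  [9] λ.λ.λ.1 0

Answer: YES — reaches normal form λ.λ.λ.1 0 in 9 ≤ 11 steps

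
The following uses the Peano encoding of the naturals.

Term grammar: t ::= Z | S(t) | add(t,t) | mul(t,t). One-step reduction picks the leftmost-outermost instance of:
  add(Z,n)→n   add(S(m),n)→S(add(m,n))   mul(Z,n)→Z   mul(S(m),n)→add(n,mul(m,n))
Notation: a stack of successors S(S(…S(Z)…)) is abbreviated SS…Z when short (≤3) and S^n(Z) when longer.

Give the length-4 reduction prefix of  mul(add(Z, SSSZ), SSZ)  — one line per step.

Answer: after 4 steps: S(S(add(Z, mul(SSZ, SSZ))))

Derivation:
  start: mul(add(Z, SSSZ), SSZ)
  [1] mul(SSSZ, SSZ)
  [2] add(SSZ, mul(SSZ, SSZ))
  [3] S(add(SZ, mul(SSZ, SSZ)))
  [4] S(S(add(Z, mul(SSZ, SSZ))))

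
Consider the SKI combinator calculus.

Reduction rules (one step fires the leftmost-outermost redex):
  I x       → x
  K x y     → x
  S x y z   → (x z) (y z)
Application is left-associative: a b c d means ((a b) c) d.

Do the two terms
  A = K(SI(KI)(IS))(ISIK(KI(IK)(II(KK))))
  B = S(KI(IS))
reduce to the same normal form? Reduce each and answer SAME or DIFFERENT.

Answer: SAME — A ⇓ SI, B ⇓ SI

Working:
Term A:
  start: K(SI(KI)(IS))(ISIK(KI(IK)(II(KK))))
  step 1: SI(KI)(IS)
  step 2: I(IS)(KI(IS))
  step 3: IS(KI(IS))
  step 4: S(KI(IS))
  step 5: SI

Term B:
  start: S(KI(IS))
  step 1: SI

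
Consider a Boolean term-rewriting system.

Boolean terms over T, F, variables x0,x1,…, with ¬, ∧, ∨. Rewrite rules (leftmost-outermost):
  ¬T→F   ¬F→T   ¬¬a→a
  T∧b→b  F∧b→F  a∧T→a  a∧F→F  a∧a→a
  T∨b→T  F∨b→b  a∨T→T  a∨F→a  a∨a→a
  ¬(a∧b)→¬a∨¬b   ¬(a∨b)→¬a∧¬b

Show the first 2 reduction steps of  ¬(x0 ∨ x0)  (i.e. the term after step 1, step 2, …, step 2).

  start: ¬(x0 ∨ x0)
  →1  ¬x0 ∧ ¬x0
  →2  ¬x0

Answer: after 2 steps: ¬x0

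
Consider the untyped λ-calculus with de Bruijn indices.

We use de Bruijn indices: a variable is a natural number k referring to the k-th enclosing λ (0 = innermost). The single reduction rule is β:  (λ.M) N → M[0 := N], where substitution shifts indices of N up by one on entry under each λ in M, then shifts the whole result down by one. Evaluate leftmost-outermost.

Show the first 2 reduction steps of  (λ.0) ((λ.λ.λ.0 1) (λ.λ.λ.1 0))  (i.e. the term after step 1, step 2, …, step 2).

Answer: after 2 steps: λ.λ.0 1

Working:
  start: (λ.0) ((λ.λ.λ.0 1) (λ.λ.λ.1 0))
  step 1: (λ.λ.λ.0 1) (λ.λ.λ.1 0)
  step 2: λ.λ.0 1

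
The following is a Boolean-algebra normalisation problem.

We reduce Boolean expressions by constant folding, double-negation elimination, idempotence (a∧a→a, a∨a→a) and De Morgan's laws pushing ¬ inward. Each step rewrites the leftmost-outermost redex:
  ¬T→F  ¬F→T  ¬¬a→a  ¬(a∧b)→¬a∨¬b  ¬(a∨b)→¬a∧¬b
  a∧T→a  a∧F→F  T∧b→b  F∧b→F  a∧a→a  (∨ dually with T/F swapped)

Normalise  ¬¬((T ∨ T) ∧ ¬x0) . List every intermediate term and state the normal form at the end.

  start: ¬¬((T ∨ T) ∧ ¬x0)
  →1  (T ∨ T) ∧ ¬x0
  →2  T ∧ ¬x0
  →3  ¬x0

Answer: normal form = ¬x0  (in 3 steps)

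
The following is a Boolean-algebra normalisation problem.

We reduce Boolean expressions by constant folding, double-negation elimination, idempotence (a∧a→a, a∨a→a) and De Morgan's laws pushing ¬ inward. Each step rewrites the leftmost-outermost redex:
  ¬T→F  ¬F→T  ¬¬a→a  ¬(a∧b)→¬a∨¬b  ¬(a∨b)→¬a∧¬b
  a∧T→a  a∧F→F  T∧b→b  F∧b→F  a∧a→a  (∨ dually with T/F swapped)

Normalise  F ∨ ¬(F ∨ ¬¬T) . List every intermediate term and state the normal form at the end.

  start: F ∨ ¬(F ∨ ¬¬T)
  →1  ¬(F ∨ ¬¬T)
  →2  ¬F ∧ ¬¬¬T
  →3  T ∧ ¬¬¬T
  →4  ¬¬¬T
  →5  ¬T
  →6  F

Answer: normal form = F  (in 6 steps)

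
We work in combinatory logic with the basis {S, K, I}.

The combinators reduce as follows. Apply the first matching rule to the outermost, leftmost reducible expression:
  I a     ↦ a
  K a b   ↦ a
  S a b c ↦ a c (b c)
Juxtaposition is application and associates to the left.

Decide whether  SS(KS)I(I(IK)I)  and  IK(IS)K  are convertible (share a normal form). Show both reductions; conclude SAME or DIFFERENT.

Term A:
  start: SS(KS)I(I(IK)I)
  →1  SI(KSI)(I(IK)I)
  →2  I(I(IK)I)(KSI(I(IK)I))
  →3  I(IK)I(KSI(I(IK)I))
  →4  IKI(KSI(I(IK)I))
  →5  KI(KSI(I(IK)I))
  →6  I

Term B:
  start: IK(IS)K
  →1  K(IS)K
  →2  IS
  →3  S

Answer: DIFFERENT — A ⇓ I, B ⇓ S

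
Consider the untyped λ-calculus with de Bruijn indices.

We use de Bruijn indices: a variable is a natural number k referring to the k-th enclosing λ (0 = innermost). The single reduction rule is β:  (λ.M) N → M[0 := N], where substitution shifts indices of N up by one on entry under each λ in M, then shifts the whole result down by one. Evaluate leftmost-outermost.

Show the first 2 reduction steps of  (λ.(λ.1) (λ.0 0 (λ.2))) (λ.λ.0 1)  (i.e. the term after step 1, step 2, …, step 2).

  start: (λ.(λ.1) (λ.0 0 (λ.2))) (λ.λ.0 1)
  [1] (λ.λ.λ.0 1) (λ.0 0 (λ.λ.λ.0 1))
  [2] λ.λ.0 1

Answer: after 2 steps: λ.λ.0 1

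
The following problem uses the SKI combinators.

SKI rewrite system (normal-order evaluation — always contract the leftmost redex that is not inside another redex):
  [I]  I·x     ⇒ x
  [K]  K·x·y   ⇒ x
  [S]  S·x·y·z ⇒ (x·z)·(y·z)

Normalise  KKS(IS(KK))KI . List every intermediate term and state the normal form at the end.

Answer: normal form = S(KK)I  (in 3 steps)

Derivation:
  start: KKS(IS(KK))KI
  step 1: K(IS(KK))KI
  step 2: IS(KK)I
  step 3: S(KK)I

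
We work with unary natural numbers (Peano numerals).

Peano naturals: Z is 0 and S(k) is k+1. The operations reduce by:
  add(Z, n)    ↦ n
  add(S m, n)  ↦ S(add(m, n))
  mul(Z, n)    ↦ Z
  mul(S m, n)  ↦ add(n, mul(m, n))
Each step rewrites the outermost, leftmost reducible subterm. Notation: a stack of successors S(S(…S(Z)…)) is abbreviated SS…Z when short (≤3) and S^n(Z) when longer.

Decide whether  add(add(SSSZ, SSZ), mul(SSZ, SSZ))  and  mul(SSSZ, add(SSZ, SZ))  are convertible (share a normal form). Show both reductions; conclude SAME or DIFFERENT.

Answer: SAME — A ⇓ S^9(Z), B ⇓ S^9(Z)

Reduction:
Term A:
  start: add(add(SSSZ, SSZ), mul(SSZ, SSZ))
  step 1: add(S(add(SSZ, SSZ)), mul(SSZ, SSZ))
  step 2: S(add(add(SSZ, SSZ), mul(SSZ, SSZ)))
  step 3: S(add(S(add(SZ, SSZ)), mul(SSZ, SSZ)))
  step 4: S(S(add(add(SZ, SSZ), mul(SSZ, SSZ))))
  step 5: S(S(add(S(add(Z, SSZ)), mul(SSZ, SSZ))))
  step 6: S(S(S(add(add(Z, SSZ), mul(SSZ, SSZ)))))
  step 7: S(S(S(add(SSZ, mul(SSZ, SSZ)))))
  step 8: S(S(S(S(add(SZ, mul(SSZ, SSZ))))))
  step 9: S(S(S(S(S(add(Z, mul(SSZ, SSZ)))))))
  step 10: S(S(S(S(S(mul(SSZ, SSZ))))))
  step 11: S(S(S(S(S(add(SSZ, mul(SZ, SSZ)))))))
  step 12: S(S(S(S(S(S(add(SZ, mul(SZ, SSZ))))))))
  step 13: S(S(S(S(S(S(S(add(Z, mul(SZ, SSZ)))))))))
  step 14: S(S(S(S(S(S(S(mul(SZ, SSZ))))))))
  step 15: S(S(S(S(S(S(S(add(SSZ, mul(Z, SSZ)))))))))
  step 16: S(S(S(S(S(S(S(S(add(SZ, mul(Z, SSZ))))))))))
  step 17: S(S(S(S(S(S(S(S(S(add(Z, mul(Z, SSZ)))))))))))
  step 18: S(S(S(S(S(S(S(S(S(mul(Z, SSZ))))))))))
  step 19: S^9(Z)

Term B:
  start: mul(SSSZ, add(SSZ, SZ))
  step 1: add(add(SSZ, SZ), mul(SSZ, add(SSZ, SZ)))
  step 2: add(S(add(SZ, SZ)), mul(SSZ, add(SSZ, SZ)))
  step 3: S(add(add(SZ, SZ), mul(SSZ, add(SSZ, SZ))))
  step 4: S(add(S(add(Z, SZ)), mul(SSZ, add(SSZ, SZ))))
  step 5: S(S(add(add(Z, SZ), mul(SSZ, add(SSZ, SZ)))))
  step 6: S(S(add(SZ, mul(SSZ, add(SSZ, SZ)))))
  step 7: S(S(S(add(Z, mul(SSZ, add(SSZ, SZ))))))
  step 8: S(S(S(mul(SSZ, add(SSZ, SZ)))))
  step 9: S(S(S(add(add(SSZ, SZ), mul(SZ, add(SSZ, SZ))))))
  step 10: S(S(S(add(S(add(SZ, SZ)), mul(SZ, add(SSZ, SZ))))))
  step 11: S(S(S(S(add(add(SZ, SZ), mul(SZ, add(SSZ, SZ)))))))
  step 12: S(S(S(S(add(S(add(Z, SZ)), mul(SZ, add(SSZ, SZ)))))))
  step 13: S(S(S(S(S(add(add(Z, SZ), mul(SZ, add(SSZ, SZ))))))))
  step 14: S(S(S(S(S(add(SZ, mul(SZ, add(SSZ, SZ))))))))
  step 15: S(S(S(S(S(S(add(Z, mul(SZ, add(SSZ, SZ)))))))))
  step 16: S(S(S(S(S(S(mul(SZ, add(SSZ, SZ))))))))
  step 17: S(S(S(S(S(S(add(add(SSZ, SZ), mul(Z, add(SSZ, SZ)))))))))
  step 18: S(S(S(S(S(S(add(S(add(SZ, SZ)), mul(Z, add(SSZ, SZ)))))))))
  step 19: S(S(S(S(S(S(S(add(add(SZ, SZ), mul(Z, add(SSZ, SZ))))))))))
  step 20: S(S(S(S(S(S(S(add(S(add(Z, SZ)), mul(Z, add(SSZ, SZ))))))))))
  step 21: S(S(S(S(S(S(S(S(add(add(Z, SZ), mul(Z, add(SSZ, SZ)))))))))))
  step 22: S(S(S(S(S(S(S(S(add(SZ, mul(Z, add(SSZ, SZ)))))))))))
  step 23: S(S(S(S(S(S(S(S(S(add(Z, mul(Z, add(SSZ, SZ))))))))))))
  step 24: S(S(S(S(S(S(S(S(S(mul(Z, add(SSZ, SZ)))))))))))
  step 25: S^9(Z)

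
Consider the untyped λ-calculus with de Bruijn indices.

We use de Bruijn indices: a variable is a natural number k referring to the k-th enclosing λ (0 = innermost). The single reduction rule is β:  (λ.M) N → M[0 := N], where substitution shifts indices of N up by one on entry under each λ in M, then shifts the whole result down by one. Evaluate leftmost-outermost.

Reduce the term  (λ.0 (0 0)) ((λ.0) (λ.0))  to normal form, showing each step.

  start: (λ.0 (0 0)) ((λ.0) (λ.0))
  →1  (λ.0) (λ.0) ((λ.0) (λ.0) ((λ.0) (λ.0)))
  →2  (λ.0) ((λ.0) (λ.0) ((λ.0) (λ.0)))
  →3  (λ.0) (λ.0) ((λ.0) (λ.0))
  →4  (λ.0) ((λ.0) (λ.0))
  →5  (λ.0) (λ.0)
  →6  λ.0

Answer: normal form = λ.0  (in 6 steps)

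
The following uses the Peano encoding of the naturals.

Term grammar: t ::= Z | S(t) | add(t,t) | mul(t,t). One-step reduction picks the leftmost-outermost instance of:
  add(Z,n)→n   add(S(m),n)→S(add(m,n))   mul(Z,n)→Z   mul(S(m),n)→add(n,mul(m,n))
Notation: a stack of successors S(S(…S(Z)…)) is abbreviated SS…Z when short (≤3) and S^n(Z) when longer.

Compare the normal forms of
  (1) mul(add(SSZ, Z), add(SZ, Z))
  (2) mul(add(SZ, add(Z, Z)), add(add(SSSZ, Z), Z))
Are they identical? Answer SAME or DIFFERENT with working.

Term A:
  start: mul(add(SSZ, Z), add(SZ, Z))
  step 1: mul(S(add(SZ, Z)), add(SZ, Z))
  step 2: add(add(SZ, Z), mul(add(SZ, Z), add(SZ, Z)))
  step 3: add(S(add(Z, Z)), mul(add(SZ, Z), add(SZ, Z)))
  step 4: S(add(add(Z, Z), mul(add(SZ, Z), add(SZ, Z))))
  step 5: S(add(Z, mul(add(SZ, Z), add(SZ, Z))))
  step 6: S(mul(add(SZ, Z), add(SZ, Z)))
  step 7: S(mul(S(add(Z, Z)), add(SZ, Z)))
  step 8: S(add(add(SZ, Z), mul(add(Z, Z), add(SZ, Z))))
  step 9: S(add(S(add(Z, Z)), mul(add(Z, Z), add(SZ, Z))))
  step 10: S(S(add(add(Z, Z), mul(add(Z, Z), add(SZ, Z)))))
  step 11: S(S(add(Z, mul(add(Z, Z), add(SZ, Z)))))
  step 12: S(S(mul(add(Z, Z), add(SZ, Z))))
  step 13: S(S(mul(Z, add(SZ, Z))))
  step 14: SSZ

Term B:
  start: mul(add(SZ, add(Z, Z)), add(add(SSSZ, Z), Z))
  step 1: mul(S(add(Z, add(Z, Z))), add(add(SSSZ, Z), Z))
  step 2: add(add(add(SSSZ, Z), Z), mul(add(Z, add(Z, Z)), add(add(SSSZ, Z), Z)))
  step 3: add(add(S(add(SSZ, Z)), Z), mul(add(Z, add(Z, Z)), add(add(SSSZ, Z), Z)))
  step 4: add(S(add(add(SSZ, Z), Z)), mul(add(Z, add(Z, Z)), add(add(SSSZ, Z), Z)))
  step 5: S(add(add(add(SSZ, Z), Z), mul(add(Z, add(Z, Z)), add(add(SSSZ, Z), Z))))
  step 6: S(add(add(S(add(SZ, Z)), Z), mul(add(Z, add(Z, Z)), add(add(SSSZ, Z), Z))))
  step 7: S(add(S(add(add(SZ, Z), Z)), mul(add(Z, add(Z, Z)), add(add(SSSZ, Z), Z))))
  step 8: S(S(add(add(add(SZ, Z), Z), mul(add(Z, add(Z, Z)), add(add(SSSZ, Z), Z)))))
  step 9: S(S(add(add(S(add(Z, Z)), Z), mul(add(Z, add(Z, Z)), add(add(SSSZ, Z), Z)))))
  step 10: S(S(add(S(add(add(Z, Z), Z)), mul(add(Z, add(Z, Z)), add(add(SSSZ, Z), Z)))))
  step 11: S(S(S(add(add(add(Z, Z), Z), mul(add(Z, add(Z, Z)), add(add(SSSZ, Z), Z))))))
  step 12: S(S(S(add(add(Z, Z), mul(add(Z, add(Z, Z)), add(add(SSSZ, Z), Z))))))
  step 13: S(S(S(add(Z, mul(add(Z, add(Z, Z)), add(add(SSSZ, Z), Z))))))
  step 14: S(S(S(mul(add(Z, add(Z, Z)), add(add(SSSZ, Z), Z)))))
  step 15: S(S(S(mul(add(Z, Z), add(add(SSSZ, Z), Z)))))
  step 16: S(S(S(mul(Z, add(add(SSSZ, Z), Z)))))
  step 17: SSSZ

Answer: DIFFERENT — A ⇓ SSZ, B ⇓ SSSZ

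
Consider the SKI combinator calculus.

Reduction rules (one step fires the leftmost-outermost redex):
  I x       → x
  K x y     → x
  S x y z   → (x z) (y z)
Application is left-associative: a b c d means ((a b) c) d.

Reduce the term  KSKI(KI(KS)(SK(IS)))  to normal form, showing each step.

  start: KSKI(KI(KS)(SK(IS)))
  [1] SI(KI(KS)(SK(IS)))
  [2] SI(I(SK(IS)))
  [3] SI(SK(IS))
  [4] SI(SKS)

Answer: normal form = SI(SKS)  (in 4 steps)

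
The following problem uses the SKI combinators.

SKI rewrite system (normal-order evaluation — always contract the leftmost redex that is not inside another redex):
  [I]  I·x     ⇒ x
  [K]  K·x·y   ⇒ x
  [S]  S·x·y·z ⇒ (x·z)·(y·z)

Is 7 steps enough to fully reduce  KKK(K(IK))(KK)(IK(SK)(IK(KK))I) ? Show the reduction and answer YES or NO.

  start: KKK(K(IK))(KK)(IK(SK)(IK(KK))I)
  →1  K(K(IK))(KK)(IK(SK)(IK(KK))I)
  →2  K(IK)(IK(SK)(IK(KK))I)
  →3  IK
  →4  K

Answer: YES — reaches normal form K in 4 ≤ 7 steps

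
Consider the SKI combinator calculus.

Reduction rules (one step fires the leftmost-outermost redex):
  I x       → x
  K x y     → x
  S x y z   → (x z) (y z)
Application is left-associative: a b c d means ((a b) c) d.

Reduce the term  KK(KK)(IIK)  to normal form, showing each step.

Answer: normal form = KK  (in 3 steps)

Working:
  start: KK(KK)(IIK)
  →1  K(IIK)
  →2  K(IK)
  →3  KK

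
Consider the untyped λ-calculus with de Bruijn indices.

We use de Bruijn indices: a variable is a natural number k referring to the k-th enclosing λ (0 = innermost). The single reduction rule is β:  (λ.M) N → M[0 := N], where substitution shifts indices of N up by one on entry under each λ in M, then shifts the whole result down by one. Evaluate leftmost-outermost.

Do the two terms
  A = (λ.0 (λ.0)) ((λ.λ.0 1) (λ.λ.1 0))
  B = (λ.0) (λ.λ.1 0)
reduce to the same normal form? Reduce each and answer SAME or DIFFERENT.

Answer: SAME — A ⇓ λ.λ.1 0, B ⇓ λ.λ.1 0

Reduction:
Term A:
  start: (λ.0 (λ.0)) ((λ.λ.0 1) (λ.λ.1 0))
  →1  (λ.λ.0 1) (λ.λ.1 0) (λ.0)
  →2  (λ.0 (λ.λ.1 0)) (λ.0)
  →3  (λ.0) (λ.λ.1 0)
  →4  λ.λ.1 0

Term B:
  start: (λ.0) (λ.λ.1 0)
  →1  λ.λ.1 0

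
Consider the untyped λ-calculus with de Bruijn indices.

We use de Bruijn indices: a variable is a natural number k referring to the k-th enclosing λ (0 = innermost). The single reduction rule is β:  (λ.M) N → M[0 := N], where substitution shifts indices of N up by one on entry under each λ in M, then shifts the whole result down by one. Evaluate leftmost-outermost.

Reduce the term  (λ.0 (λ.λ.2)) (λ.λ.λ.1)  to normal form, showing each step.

  start: (λ.0 (λ.λ.2)) (λ.λ.λ.1)
  step 1: (λ.λ.λ.1) (λ.λ.λ.λ.λ.1)
  step 2: λ.λ.1

Answer: normal form = λ.λ.1  (in 2 steps)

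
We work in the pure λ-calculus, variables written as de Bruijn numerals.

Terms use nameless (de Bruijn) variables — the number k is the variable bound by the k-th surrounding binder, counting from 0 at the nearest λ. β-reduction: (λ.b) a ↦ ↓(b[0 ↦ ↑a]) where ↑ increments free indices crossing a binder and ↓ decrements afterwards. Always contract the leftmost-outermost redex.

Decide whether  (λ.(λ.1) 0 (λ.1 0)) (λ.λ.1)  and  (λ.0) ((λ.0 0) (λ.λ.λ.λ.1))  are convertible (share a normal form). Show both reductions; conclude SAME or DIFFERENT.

Term A:
  start: (λ.(λ.1) 0 (λ.1 0)) (λ.λ.1)
  step 1: (λ.λ.λ.1) (λ.λ.1) (λ.(λ.λ.1) 0)
  step 2: (λ.λ.1) (λ.(λ.λ.1) 0)
  step 3: λ.λ.(λ.λ.1) 0
  step 4: λ.λ.λ.1

Term B:
  start: (λ.0) ((λ.0 0) (λ.λ.λ.λ.1))
  step 1: (λ.0 0) (λ.λ.λ.λ.1)
  step 2: (λ.λ.λ.λ.1) (λ.λ.λ.λ.1)
  step 3: λ.λ.λ.1

Answer: SAME — A ⇓ λ.λ.λ.1, B ⇓ λ.λ.λ.1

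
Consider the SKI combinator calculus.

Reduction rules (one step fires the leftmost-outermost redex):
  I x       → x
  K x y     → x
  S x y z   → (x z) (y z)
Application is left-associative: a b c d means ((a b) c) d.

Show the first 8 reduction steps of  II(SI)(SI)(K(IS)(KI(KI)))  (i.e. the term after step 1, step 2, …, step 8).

  start: II(SI)(SI)(K(IS)(KI(KI)))
  step 1: I(SI)(SI)(K(IS)(KI(KI)))
  step 2: SI(SI)(K(IS)(KI(KI)))
  step 3: I(K(IS)(KI(KI)))(SI(K(IS)(KI(KI))))
  step 4: K(IS)(KI(KI))(SI(K(IS)(KI(KI))))
  step 5: IS(SI(K(IS)(KI(KI))))
  step 6: S(SI(K(IS)(KI(KI))))
  step 7: S(SI(IS))
  step 8: S(SIS)

Answer: after 8 steps: S(SIS)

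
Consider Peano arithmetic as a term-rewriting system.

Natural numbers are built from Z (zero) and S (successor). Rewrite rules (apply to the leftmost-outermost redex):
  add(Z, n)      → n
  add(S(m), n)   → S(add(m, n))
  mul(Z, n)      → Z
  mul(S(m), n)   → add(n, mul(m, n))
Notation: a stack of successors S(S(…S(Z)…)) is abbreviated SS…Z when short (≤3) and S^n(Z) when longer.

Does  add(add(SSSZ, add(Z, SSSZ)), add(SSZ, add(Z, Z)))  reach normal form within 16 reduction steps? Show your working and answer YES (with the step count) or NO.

Answer: YES — reaches normal form S^8(Z) in 16 ≤ 16 steps

Derivation:
  start: add(add(SSSZ, add(Z, SSSZ)), add(SSZ, add(Z, Z)))
  step 1: add(S(add(SSZ, add(Z, SSSZ))), add(SSZ, add(Z, Z)))
  step 2: S(add(add(SSZ, add(Z, SSSZ)), add(SSZ, add(Z, Z))))
  step 3: S(add(S(add(SZ, add(Z, SSSZ))), add(SSZ, add(Z, Z))))
  step 4: S(S(add(add(SZ, add(Z, SSSZ)), add(SSZ, add(Z, Z)))))
  step 5: S(S(add(S(add(Z, add(Z, SSSZ))), add(SSZ, add(Z, Z)))))
  step 6: S(S(S(add(add(Z, add(Z, SSSZ)), add(SSZ, add(Z, Z))))))
  step 7: S(S(S(add(add(Z, SSSZ), add(SSZ, add(Z, Z))))))
  step 8: S(S(S(add(SSSZ, add(SSZ, add(Z, Z))))))
  step 9: S(S(S(S(add(SSZ, add(SSZ, add(Z, Z)))))))
  step 10: S(S(S(S(S(add(SZ, add(SSZ, add(Z, Z))))))))
  step 11: S(S(S(S(S(S(add(Z, add(SSZ, add(Z, Z)))))))))
  step 12: S(S(S(S(S(S(add(SSZ, add(Z, Z))))))))
  step 13: S(S(S(S(S(S(S(add(SZ, add(Z, Z)))))))))
  step 14: S(S(S(S(S(S(S(S(add(Z, add(Z, Z))))))))))
  step 15: S(S(S(S(S(S(S(S(add(Z, Z)))))))))
  step 16: S^8(Z)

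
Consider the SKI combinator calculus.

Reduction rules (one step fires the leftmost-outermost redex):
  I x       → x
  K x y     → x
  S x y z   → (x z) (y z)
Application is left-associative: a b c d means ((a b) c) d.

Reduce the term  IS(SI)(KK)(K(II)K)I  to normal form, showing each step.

Answer: normal form = K  (in 10 steps)

Reduction:
  start: IS(SI)(KK)(K(II)K)I
  step 1: S(SI)(KK)(K(II)K)I
  step 2: SI(K(II)K)(KK(K(II)K))I
  step 3: I(KK(K(II)K))(K(II)K(KK(K(II)K)))I
  step 4: KK(K(II)K)(K(II)K(KK(K(II)K)))I
  step 5: K(K(II)K(KK(K(II)K)))I
  step 6: K(II)K(KK(K(II)K))
  step 7: II(KK(K(II)K))
  step 8: I(KK(K(II)K))
  step 9: KK(K(II)K)
  step 10: K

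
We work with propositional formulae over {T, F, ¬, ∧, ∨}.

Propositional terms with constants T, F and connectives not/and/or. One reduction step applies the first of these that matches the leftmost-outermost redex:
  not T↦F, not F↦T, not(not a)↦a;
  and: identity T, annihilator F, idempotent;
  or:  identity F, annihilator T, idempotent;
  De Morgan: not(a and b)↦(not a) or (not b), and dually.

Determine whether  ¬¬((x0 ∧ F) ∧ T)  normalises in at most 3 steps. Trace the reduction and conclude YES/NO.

  start: ¬¬((x0 ∧ F) ∧ T)
  [1] (x0 ∧ F) ∧ T
  [2] x0 ∧ F
  [3] F

Answer: YES — reaches normal form F in 3 ≤ 3 steps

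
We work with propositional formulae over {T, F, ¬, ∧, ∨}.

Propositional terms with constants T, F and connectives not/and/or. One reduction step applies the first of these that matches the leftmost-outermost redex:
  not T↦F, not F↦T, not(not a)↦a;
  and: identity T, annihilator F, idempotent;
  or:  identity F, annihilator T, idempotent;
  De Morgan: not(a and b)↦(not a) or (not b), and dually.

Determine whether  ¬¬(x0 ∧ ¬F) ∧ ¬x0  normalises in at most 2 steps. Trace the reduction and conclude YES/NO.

  start: ¬¬(x0 ∧ ¬F) ∧ ¬x0
  [1] (x0 ∧ ¬F) ∧ ¬x0
  [2] (x0 ∧ T) ∧ ¬x0

Answer: NO — after 2 steps the term is (x0 ∧ T) ∧ ¬x0, not yet normal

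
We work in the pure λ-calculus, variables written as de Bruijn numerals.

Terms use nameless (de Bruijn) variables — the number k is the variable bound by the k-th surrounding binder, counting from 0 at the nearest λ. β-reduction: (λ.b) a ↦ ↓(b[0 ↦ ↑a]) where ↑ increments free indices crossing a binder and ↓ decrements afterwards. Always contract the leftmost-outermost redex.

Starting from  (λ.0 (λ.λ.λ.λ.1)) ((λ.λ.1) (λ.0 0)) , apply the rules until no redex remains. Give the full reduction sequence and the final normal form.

Answer: normal form = λ.0 0  (in 3 steps)

Derivation:
  start: (λ.0 (λ.λ.λ.λ.1)) ((λ.λ.1) (λ.0 0))
  →1  (λ.λ.1) (λ.0 0) (λ.λ.λ.λ.1)
  →2  (λ.λ.0 0) (λ.λ.λ.λ.1)
  →3  λ.0 0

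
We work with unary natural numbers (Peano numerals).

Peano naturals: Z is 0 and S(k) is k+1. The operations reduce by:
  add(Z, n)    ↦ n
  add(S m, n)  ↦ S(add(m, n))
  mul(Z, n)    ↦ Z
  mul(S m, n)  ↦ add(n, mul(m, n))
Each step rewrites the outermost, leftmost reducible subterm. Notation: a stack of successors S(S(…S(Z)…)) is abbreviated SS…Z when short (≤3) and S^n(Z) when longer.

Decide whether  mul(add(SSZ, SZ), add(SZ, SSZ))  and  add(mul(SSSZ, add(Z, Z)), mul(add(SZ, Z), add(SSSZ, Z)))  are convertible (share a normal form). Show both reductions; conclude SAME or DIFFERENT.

Term A:
  start: mul(add(SSZ, SZ), add(SZ, SSZ))
  step 1: mul(S(add(SZ, SZ)), add(SZ, SSZ))
  step 2: add(add(SZ, SSZ), mul(add(SZ, SZ), add(SZ, SSZ)))
  step 3: add(S(add(Z, SSZ)), mul(add(SZ, SZ), add(SZ, SSZ)))
  step 4: S(add(add(Z, SSZ), mul(add(SZ, SZ), add(SZ, SSZ))))
  step 5: S(add(SSZ, mul(add(SZ, SZ), add(SZ, SSZ))))
  step 6: S(S(add(SZ, mul(add(SZ, SZ), add(SZ, SSZ)))))
  step 7: S(S(S(add(Z, mul(add(SZ, SZ), add(SZ, SSZ))))))
  step 8: S(S(S(mul(add(SZ, SZ), add(SZ, SSZ)))))
  step 9: S(S(S(mul(S(add(Z, SZ)), add(SZ, SSZ)))))
  step 10: S(S(S(add(add(SZ, SSZ), mul(add(Z, SZ), add(SZ, SSZ))))))
  step 11: S(S(S(add(S(add(Z, SSZ)), mul(add(Z, SZ), add(SZ, SSZ))))))
  step 12: S(S(S(S(add(add(Z, SSZ), mul(add(Z, SZ), add(SZ, SSZ)))))))
  step 13: S(S(S(S(add(SSZ, mul(add(Z, SZ), add(SZ, SSZ)))))))
  step 14: S(S(S(S(S(add(SZ, mul(add(Z, SZ), add(SZ, SSZ))))))))
  step 15: S(S(S(S(S(S(add(Z, mul(add(Z, SZ), add(SZ, SSZ)))))))))
  step 16: S(S(S(S(S(S(mul(add(Z, SZ), add(SZ, SSZ))))))))
  step 17: S(S(S(S(S(S(mul(SZ, add(SZ, SSZ))))))))
  step 18: S(S(S(S(S(S(add(add(SZ, SSZ), mul(Z, add(SZ, SSZ)))))))))
  step 19: S(S(S(S(S(S(add(S(add(Z, SSZ)), mul(Z, add(SZ, SSZ)))))))))
  step 20: S(S(S(S(S(S(S(add(add(Z, SSZ), mul(Z, add(SZ, SSZ))))))))))
  step 21: S(S(S(S(S(S(S(add(SSZ, mul(Z, add(SZ, SSZ))))))))))
  step 22: S(S(S(S(S(S(S(S(add(SZ, mul(Z, add(SZ, SSZ)))))))))))
  step 23: S(S(S(S(S(S(S(S(S(add(Z, mul(Z, add(SZ, SSZ))))))))))))
  step 24: S(S(S(S(S(S(S(S(S(mul(Z, add(SZ, SSZ)))))))))))
  step 25: S^9(Z)

Term B:
  start: add(mul(SSSZ, add(Z, Z)), mul(add(SZ, Z), add(SSSZ, Z)))
  step 1: add(add(add(Z, Z), mul(SSZ, add(Z, Z))), mul(add(SZ, Z), add(SSSZ, Z)))
  step 2: add(add(Z, mul(SSZ, add(Z, Z))), mul(add(SZ, Z), add(SSSZ, Z)))
  step 3: add(mul(SSZ, add(Z, Z)), mul(add(SZ, Z), add(SSSZ, Z)))
  step 4: add(add(add(Z, Z), mul(SZ, add(Z, Z))), mul(add(SZ, Z), add(SSSZ, Z)))
  step 5: add(add(Z, mul(SZ, add(Z, Z))), mul(add(SZ, Z), add(SSSZ, Z)))
  step 6: add(mul(SZ, add(Z, Z)), mul(add(SZ, Z), add(SSSZ, Z)))
  step 7: add(add(add(Z, Z), mul(Z, add(Z, Z))), mul(add(SZ, Z), add(SSSZ, Z)))
  step 8: add(add(Z, mul(Z, add(Z, Z))), mul(add(SZ, Z), add(SSSZ, Z)))
  step 9: add(mul(Z, add(Z, Z)), mul(add(SZ, Z), add(SSSZ, Z)))
  step 10: add(Z, mul(add(SZ, Z), add(SSSZ, Z)))
  step 11: mul(add(SZ, Z), add(SSSZ, Z))
  step 12: mul(S(add(Z, Z)), add(SSSZ, Z))
  step 13: add(add(SSSZ, Z), mul(add(Z, Z), add(SSSZ, Z)))
  step 14: add(S(add(SSZ, Z)), mul(add(Z, Z), add(SSSZ, Z)))
  step 15: S(add(add(SSZ, Z), mul(add(Z, Z), add(SSSZ, Z))))
  step 16: S(add(S(add(SZ, Z)), mul(add(Z, Z), add(SSSZ, Z))))
  step 17: S(S(add(add(SZ, Z), mul(add(Z, Z), add(SSSZ, Z)))))
  step 18: S(S(add(S(add(Z, Z)), mul(add(Z, Z), add(SSSZ, Z)))))
  step 19: S(S(S(add(add(Z, Z), mul(add(Z, Z), add(SSSZ, Z))))))
  step 20: S(S(S(add(Z, mul(add(Z, Z), add(SSSZ, Z))))))
  step 21: S(S(S(mul(add(Z, Z), add(SSSZ, Z)))))
  step 22: S(S(S(mul(Z, add(SSSZ, Z)))))
  step 23: SSSZ

Answer: DIFFERENT — A ⇓ S^9(Z), B ⇓ SSSZ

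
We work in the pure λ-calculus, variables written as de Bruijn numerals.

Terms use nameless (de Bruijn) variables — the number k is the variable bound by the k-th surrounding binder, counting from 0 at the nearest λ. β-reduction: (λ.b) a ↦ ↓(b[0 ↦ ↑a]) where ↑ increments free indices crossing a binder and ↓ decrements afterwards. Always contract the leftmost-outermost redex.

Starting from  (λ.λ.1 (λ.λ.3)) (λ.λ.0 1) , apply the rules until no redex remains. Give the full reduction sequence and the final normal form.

  start: (λ.λ.1 (λ.λ.3)) (λ.λ.0 1)
  →1  λ.(λ.λ.0 1) (λ.λ.λ.λ.0 1)
  →2  λ.λ.0 (λ.λ.λ.λ.0 1)

Answer: normal form = λ.λ.0 (λ.λ.λ.λ.0 1)  (in 2 steps)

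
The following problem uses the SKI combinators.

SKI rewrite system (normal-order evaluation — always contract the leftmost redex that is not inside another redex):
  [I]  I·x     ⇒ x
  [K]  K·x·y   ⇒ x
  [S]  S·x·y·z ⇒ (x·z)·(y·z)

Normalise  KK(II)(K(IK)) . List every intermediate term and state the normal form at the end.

Answer: normal form = K(KK)  (in 2 steps)

Derivation:
  start: KK(II)(K(IK))
  →1  K(K(IK))
  →2  K(KK)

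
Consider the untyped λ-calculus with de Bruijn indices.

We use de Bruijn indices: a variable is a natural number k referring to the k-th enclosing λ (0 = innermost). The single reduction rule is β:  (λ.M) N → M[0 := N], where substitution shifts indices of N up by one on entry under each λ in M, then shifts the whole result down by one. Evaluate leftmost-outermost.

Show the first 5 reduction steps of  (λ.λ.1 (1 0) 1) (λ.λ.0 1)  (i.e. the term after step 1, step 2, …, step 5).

Answer: after 5 steps: λ.λ.0 (λ.0 2)

Derivation:
  start: (λ.λ.1 (1 0) 1) (λ.λ.0 1)
  step 1: λ.(λ.λ.0 1) ((λ.λ.0 1) 0) (λ.λ.0 1)
  step 2: λ.(λ.0 ((λ.λ.0 1) 1)) (λ.λ.0 1)
  step 3: λ.(λ.λ.0 1) ((λ.λ.0 1) 0)
  step 4: λ.λ.0 ((λ.λ.0 1) 1)
  step 5: λ.λ.0 (λ.0 2)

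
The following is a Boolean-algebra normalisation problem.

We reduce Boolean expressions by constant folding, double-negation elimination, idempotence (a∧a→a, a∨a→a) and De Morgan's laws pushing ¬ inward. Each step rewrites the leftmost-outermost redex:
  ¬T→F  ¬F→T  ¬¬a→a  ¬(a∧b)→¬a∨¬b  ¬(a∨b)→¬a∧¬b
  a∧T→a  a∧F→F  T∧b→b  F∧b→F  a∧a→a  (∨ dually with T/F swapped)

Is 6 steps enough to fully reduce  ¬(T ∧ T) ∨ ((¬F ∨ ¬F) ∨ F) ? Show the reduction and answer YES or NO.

  start: ¬(T ∧ T) ∨ ((¬F ∨ ¬F) ∨ F)
  [1] (¬T ∨ ¬T) ∨ ((¬F ∨ ¬F) ∨ F)
  [2] ¬T ∨ ((¬F ∨ ¬F) ∨ F)
  [3] F ∨ ((¬F ∨ ¬F) ∨ F)
  [4] (¬F ∨ ¬F) ∨ F
  [5] ¬F ∨ ¬F
  [6] ¬F

Answer: NO — after 6 steps the term is ¬F, not yet normal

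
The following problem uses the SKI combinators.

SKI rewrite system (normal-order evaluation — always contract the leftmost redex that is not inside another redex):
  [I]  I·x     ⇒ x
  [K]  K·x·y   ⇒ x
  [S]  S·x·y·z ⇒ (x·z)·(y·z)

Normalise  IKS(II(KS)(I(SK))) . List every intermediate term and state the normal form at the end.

  start: IKS(II(KS)(I(SK)))
  [1] KS(II(KS)(I(SK)))
  [2] S

Answer: normal form = S  (in 2 steps)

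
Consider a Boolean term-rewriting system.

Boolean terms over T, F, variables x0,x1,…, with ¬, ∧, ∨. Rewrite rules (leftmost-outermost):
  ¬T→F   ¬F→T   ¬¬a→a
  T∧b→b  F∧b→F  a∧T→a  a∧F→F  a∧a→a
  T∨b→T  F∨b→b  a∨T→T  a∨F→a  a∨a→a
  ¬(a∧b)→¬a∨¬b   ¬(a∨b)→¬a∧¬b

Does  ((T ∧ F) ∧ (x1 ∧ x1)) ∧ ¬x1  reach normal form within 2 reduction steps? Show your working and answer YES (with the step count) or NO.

  start: ((T ∧ F) ∧ (x1 ∧ x1)) ∧ ¬x1
  step 1: (F ∧ (x1 ∧ x1)) ∧ ¬x1
  step 2: F ∧ ¬x1

Answer: NO — after 2 steps the term is F ∧ ¬x1, not yet normal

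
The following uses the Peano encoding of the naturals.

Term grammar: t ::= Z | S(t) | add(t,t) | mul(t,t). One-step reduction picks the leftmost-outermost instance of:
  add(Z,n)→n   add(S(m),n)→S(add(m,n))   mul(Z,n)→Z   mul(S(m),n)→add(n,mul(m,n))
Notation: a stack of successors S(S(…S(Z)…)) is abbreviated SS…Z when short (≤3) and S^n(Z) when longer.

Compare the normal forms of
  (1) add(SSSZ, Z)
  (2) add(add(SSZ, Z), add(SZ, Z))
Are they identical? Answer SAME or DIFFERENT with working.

Answer: SAME — A ⇓ SSSZ, B ⇓ SSSZ

Working:
Term A:
  start: add(SSSZ, Z)
  step 1: S(add(SSZ, Z))
  step 2: S(S(add(SZ, Z)))
  step 3: S(S(S(add(Z, Z))))
  step 4: SSSZ

Term B:
  start: add(add(SSZ, Z), add(SZ, Z))
  step 1: add(S(add(SZ, Z)), add(SZ, Z))
  step 2: S(add(add(SZ, Z), add(SZ, Z)))
  step 3: S(add(S(add(Z, Z)), add(SZ, Z)))
  step 4: S(S(add(add(Z, Z), add(SZ, Z))))
  step 5: S(S(add(Z, add(SZ, Z))))
  step 6: S(S(add(SZ, Z)))
  step 7: S(S(S(add(Z, Z))))
  step 8: SSSZ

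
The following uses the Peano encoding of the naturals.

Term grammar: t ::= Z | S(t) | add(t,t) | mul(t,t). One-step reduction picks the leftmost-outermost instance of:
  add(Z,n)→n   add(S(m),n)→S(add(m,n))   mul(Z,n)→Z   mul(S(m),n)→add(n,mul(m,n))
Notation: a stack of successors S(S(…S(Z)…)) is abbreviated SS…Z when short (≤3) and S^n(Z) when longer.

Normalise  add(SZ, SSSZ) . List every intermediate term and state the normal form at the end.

Answer: normal form = S^4(Z)  (in 2 steps)

Derivation:
  start: add(SZ, SSSZ)
  [1] S(add(Z, SSSZ))
  [2] S^4(Z)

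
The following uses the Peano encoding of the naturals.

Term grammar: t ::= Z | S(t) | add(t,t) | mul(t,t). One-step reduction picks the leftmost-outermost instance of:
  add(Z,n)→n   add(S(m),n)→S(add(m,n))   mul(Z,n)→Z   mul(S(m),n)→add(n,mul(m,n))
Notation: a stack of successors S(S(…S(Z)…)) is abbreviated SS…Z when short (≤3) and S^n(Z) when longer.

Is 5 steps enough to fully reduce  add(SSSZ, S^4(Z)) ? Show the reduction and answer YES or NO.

  start: add(SSSZ, S^4(Z))
  step 1: S(add(SSZ, S^4(Z)))
  step 2: S(S(add(SZ, S^4(Z))))
  step 3: S(S(S(add(Z, S^4(Z)))))
  step 4: S^7(Z)

Answer: YES — reaches normal form S^7(Z) in 4 ≤ 5 steps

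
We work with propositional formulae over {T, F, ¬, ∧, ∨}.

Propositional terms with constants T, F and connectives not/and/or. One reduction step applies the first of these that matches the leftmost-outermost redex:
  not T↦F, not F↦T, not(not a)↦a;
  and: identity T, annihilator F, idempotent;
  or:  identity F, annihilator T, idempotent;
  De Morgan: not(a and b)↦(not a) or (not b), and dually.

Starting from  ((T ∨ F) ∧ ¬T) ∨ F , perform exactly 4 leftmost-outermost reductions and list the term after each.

Answer: after 4 steps: F

Reduction:
  start: ((T ∨ F) ∧ ¬T) ∨ F
  step 1: (T ∨ F) ∧ ¬T
  step 2: T ∧ ¬T
  step 3: ¬T
  step 4: F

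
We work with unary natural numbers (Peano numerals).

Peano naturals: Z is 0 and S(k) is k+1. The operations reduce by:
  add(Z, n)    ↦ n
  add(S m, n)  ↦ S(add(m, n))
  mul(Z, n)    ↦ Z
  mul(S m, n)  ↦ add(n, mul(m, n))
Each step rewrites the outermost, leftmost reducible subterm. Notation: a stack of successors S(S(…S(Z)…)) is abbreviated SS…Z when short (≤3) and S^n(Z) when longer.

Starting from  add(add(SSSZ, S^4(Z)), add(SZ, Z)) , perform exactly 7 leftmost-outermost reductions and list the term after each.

Answer: after 7 steps: S(S(S(add(S^4(Z), add(SZ, Z)))))

Derivation:
  start: add(add(SSSZ, S^4(Z)), add(SZ, Z))
  step 1: add(S(add(SSZ, S^4(Z))), add(SZ, Z))
  step 2: S(add(add(SSZ, S^4(Z)), add(SZ, Z)))
  step 3: S(add(S(add(SZ, S^4(Z))), add(SZ, Z)))
  step 4: S(S(add(add(SZ, S^4(Z)), add(SZ, Z))))
  step 5: S(S(add(S(add(Z, S^4(Z))), add(SZ, Z))))
  step 6: S(S(S(add(add(Z, S^4(Z)), add(SZ, Z)))))
  step 7: S(S(S(add(S^4(Z), add(SZ, Z)))))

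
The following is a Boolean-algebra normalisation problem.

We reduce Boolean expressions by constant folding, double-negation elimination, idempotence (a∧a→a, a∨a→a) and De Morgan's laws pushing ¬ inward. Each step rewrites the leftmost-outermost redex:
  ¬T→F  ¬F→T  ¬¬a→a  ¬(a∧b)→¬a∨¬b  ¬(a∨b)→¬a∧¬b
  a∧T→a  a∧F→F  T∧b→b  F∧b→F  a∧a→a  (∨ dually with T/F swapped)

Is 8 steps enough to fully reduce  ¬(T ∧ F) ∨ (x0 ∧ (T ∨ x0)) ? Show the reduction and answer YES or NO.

  start: ¬(T ∧ F) ∨ (x0 ∧ (T ∨ x0))
  step 1: (¬T ∨ ¬F) ∨ (x0 ∧ (T ∨ x0))
  step 2: (F ∨ ¬F) ∨ (x0 ∧ (T ∨ x0))
  step 3: ¬F ∨ (x0 ∧ (T ∨ x0))
  step 4: T ∨ (x0 ∧ (T ∨ x0))
  step 5: T

Answer: YES — reaches normal form T in 5 ≤ 8 steps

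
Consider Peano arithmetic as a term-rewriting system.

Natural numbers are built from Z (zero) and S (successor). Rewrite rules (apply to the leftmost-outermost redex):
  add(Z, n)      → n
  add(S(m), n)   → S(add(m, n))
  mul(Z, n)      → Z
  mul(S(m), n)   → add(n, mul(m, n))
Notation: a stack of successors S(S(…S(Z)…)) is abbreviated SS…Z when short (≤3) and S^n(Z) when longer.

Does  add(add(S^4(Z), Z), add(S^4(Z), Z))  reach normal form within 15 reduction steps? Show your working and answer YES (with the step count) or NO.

Answer: YES — reaches normal form S^8(Z) in 15 ≤ 15 steps

Working:
  start: add(add(S^4(Z), Z), add(S^4(Z), Z))
  [1] add(S(add(SSSZ, Z)), add(S^4(Z), Z))
  [2] S(add(add(SSSZ, Z), add(S^4(Z), Z)))
  [3] S(add(S(add(SSZ, Z)), add(S^4(Z), Z)))
  [4] S(S(add(add(SSZ, Z), add(S^4(Z), Z))))
  [5] S(S(add(S(add(SZ, Z)), add(S^4(Z), Z))))
  [6] S(S(S(add(add(SZ, Z), add(S^4(Z), Z)))))
  [7] S(S(S(add(S(add(Z, Z)), add(S^4(Z), Z)))))
  [8] S(S(S(S(add(add(Z, Z), add(S^4(Z), Z))))))
  [9] S(S(S(S(add(Z, add(S^4(Z), Z))))))
  [10] S(S(S(S(add(S^4(Z), Z)))))
  [11] S(S(S(S(S(add(SSSZ, Z))))))
  [12] S(S(S(S(S(S(add(SSZ, Z)))))))
  [13] S(S(S(S(S(S(S(add(SZ, Z))))))))
  [14] S(S(S(S(S(S(S(S(add(Z, Z)))))))))
  [15] S^8(Z)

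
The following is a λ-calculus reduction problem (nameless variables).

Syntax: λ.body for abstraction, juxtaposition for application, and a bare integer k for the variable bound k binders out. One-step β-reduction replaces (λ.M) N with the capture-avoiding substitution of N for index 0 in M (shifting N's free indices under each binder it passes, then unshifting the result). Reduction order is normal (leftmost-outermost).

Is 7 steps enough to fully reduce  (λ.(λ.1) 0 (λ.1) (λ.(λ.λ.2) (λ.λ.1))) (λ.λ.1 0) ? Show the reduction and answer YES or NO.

Answer: YES — reaches normal form λ.λ.1 0 in 5 ≤ 7 steps

Derivation:
  start: (λ.(λ.1) 0 (λ.1) (λ.(λ.λ.2) (λ.λ.1))) (λ.λ.1 0)
  →1  (λ.λ.λ.1 0) (λ.λ.1 0) (λ.λ.λ.1 0) (λ.(λ.λ.2) (λ.λ.1))
  →2  (λ.λ.1 0) (λ.λ.λ.1 0) (λ.(λ.λ.2) (λ.λ.1))
  →3  (λ.(λ.λ.λ.1 0) 0) (λ.(λ.λ.2) (λ.λ.1))
  →4  (λ.λ.λ.1 0) (λ.(λ.λ.2) (λ.λ.1))
  →5  λ.λ.1 0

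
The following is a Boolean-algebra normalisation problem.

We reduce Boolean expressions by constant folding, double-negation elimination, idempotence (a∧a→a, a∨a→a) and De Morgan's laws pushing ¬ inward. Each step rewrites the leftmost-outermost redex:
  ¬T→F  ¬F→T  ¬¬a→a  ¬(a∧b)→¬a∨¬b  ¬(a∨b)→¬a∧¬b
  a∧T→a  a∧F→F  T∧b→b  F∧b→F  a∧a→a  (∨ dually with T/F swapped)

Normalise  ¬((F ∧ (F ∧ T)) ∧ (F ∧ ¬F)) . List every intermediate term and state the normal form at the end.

  start: ¬((F ∧ (F ∧ T)) ∧ (F ∧ ¬F))
  step 1: ¬(F ∧ (F ∧ T)) ∨ ¬(F ∧ ¬F)
  step 2: (¬F ∨ ¬(F ∧ T)) ∨ ¬(F ∧ ¬F)
  step 3: (T ∨ ¬(F ∧ T)) ∨ ¬(F ∧ ¬F)
  step 4: T ∨ ¬(F ∧ ¬F)
  step 5: T

Answer: normal form = T  (in 5 steps)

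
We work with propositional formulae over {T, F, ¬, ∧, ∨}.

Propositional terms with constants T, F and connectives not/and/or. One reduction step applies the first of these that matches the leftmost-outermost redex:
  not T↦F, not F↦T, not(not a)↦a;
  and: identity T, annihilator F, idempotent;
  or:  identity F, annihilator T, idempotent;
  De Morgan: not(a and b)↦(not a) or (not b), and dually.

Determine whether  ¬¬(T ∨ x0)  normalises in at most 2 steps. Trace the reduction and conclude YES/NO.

Answer: YES — reaches normal form T in 2 ≤ 2 steps

Derivation:
  start: ¬¬(T ∨ x0)
  →1  T ∨ x0
  →2  T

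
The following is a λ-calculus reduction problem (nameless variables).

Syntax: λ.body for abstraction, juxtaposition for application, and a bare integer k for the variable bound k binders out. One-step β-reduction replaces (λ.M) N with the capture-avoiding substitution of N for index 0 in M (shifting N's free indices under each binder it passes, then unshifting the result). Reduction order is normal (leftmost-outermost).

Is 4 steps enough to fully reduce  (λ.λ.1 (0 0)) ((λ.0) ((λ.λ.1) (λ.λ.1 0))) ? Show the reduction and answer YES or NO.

Answer: YES — reaches normal form λ.λ.λ.1 0 in 4 ≤ 4 steps

Reduction:
  start: (λ.λ.1 (0 0)) ((λ.0) ((λ.λ.1) (λ.λ.1 0)))
  step 1: λ.(λ.0) ((λ.λ.1) (λ.λ.1 0)) (0 0)
  step 2: λ.(λ.λ.1) (λ.λ.1 0) (0 0)
  step 3: λ.(λ.λ.λ.1 0) (0 0)
  step 4: λ.λ.λ.1 0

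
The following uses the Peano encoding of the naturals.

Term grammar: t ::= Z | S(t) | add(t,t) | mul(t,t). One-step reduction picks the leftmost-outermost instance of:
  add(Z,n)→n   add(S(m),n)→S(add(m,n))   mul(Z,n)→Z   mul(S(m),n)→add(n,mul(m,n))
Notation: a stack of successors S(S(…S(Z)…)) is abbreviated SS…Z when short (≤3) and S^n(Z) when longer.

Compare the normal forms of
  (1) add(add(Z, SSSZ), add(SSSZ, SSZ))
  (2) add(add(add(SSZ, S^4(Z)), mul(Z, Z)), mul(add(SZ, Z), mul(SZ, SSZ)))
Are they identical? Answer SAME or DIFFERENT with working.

Answer: SAME — A ⇓ S^8(Z), B ⇓ S^8(Z)

Reduction:
Term A:
  start: add(add(Z, SSSZ), add(SSSZ, SSZ))
  [1] add(SSSZ, add(SSSZ, SSZ))
  [2] S(add(SSZ, add(SSSZ, SSZ)))
  [3] S(S(add(SZ, add(SSSZ, SSZ))))
  [4] S(S(S(add(Z, add(SSSZ, SSZ)))))
  [5] S(S(S(add(SSSZ, SSZ))))
  [6] S(S(S(S(add(SSZ, SSZ)))))
  [7] S(S(S(S(S(add(SZ, SSZ))))))
  [8] S(S(S(S(S(S(add(Z, SSZ)))))))
  [9] S^8(Z)

Term B:
  start: add(add(add(SSZ, S^4(Z)), mul(Z, Z)), mul(add(SZ, Z), mul(SZ, SSZ)))
  [1] add(add(S(add(SZ, S^4(Z))), mul(Z, Z)), mul(add(SZ, Z), mul(SZ, SSZ)))
  [2] add(S(add(add(SZ, S^4(Z)), mul(Z, Z))), mul(add(SZ, Z), mul(SZ, SSZ)))
  [3] S(add(add(add(SZ, S^4(Z)), mul(Z, Z)), mul(add(SZ, Z), mul(SZ, SSZ))))
  [4] S(add(add(S(add(Z, S^4(Z))), mul(Z, Z)), mul(add(SZ, Z), mul(SZ, SSZ))))
  [5] S(add(S(add(add(Z, S^4(Z)), mul(Z, Z))), mul(add(SZ, Z), mul(SZ, SSZ))))
  [6] S(S(add(add(add(Z, S^4(Z)), mul(Z, Z)), mul(add(SZ, Z), mul(SZ, SSZ)))))
  [7] S(S(add(add(S^4(Z), mul(Z, Z)), mul(add(SZ, Z), mul(SZ, SSZ)))))
  [8] S(S(add(S(add(SSSZ, mul(Z, Z))), mul(add(SZ, Z), mul(SZ, SSZ)))))
  [9] S(S(S(add(add(SSSZ, mul(Z, Z)), mul(add(SZ, Z), mul(SZ, SSZ))))))
  [10] S(S(S(add(S(add(SSZ, mul(Z, Z))), mul(add(SZ, Z), mul(SZ, SSZ))))))
  [11] S(S(S(S(add(add(SSZ, mul(Z, Z)), mul(add(SZ, Z), mul(SZ, SSZ)))))))
  [12] S(S(S(S(add(S(add(SZ, mul(Z, Z))), mul(add(SZ, Z), mul(SZ, SSZ)))))))
  [13] S(S(S(S(S(add(add(SZ, mul(Z, Z)), mul(add(SZ, Z), mul(SZ, SSZ))))))))
  [14] S(S(S(S(S(add(S(add(Z, mul(Z, Z))), mul(add(SZ, Z), mul(SZ, SSZ))))))))
  [15] S(S(S(S(S(S(add(add(Z, mul(Z, Z)), mul(add(SZ, Z), mul(SZ, SSZ)))))))))
  [16] S(S(S(S(S(S(add(mul(Z, Z), mul(add(SZ, Z), mul(SZ, SSZ)))))))))
  [17] S(S(S(S(S(S(add(Z, mul(add(SZ, Z), mul(SZ, SSZ)))))))))
  [18] S(S(S(S(S(S(mul(add(SZ, Z), mul(SZ, SSZ))))))))
  [19] S(S(S(S(S(S(mul(S(add(Z, Z)), mul(SZ, SSZ))))))))
  [20] S(S(S(S(S(S(add(mul(SZ, SSZ), mul(add(Z, Z), mul(SZ, SSZ)))))))))
  [21] S(S(S(S(S(S(add(add(SSZ, mul(Z, SSZ)), mul(add(Z, Z), mul(SZ, SSZ)))))))))
  [22] S(S(S(S(S(S(add(S(add(SZ, mul(Z, SSZ))), mul(add(Z, Z), mul(SZ, SSZ)))))))))
  [23] S(S(S(S(S(S(S(add(add(SZ, mul(Z, SSZ)), mul(add(Z, Z), mul(SZ, SSZ))))))))))
  [24] S(S(S(S(S(S(S(add(S(add(Z, mul(Z, SSZ))), mul(add(Z, Z), mul(SZ, SSZ))))))))))
  [25] S(S(S(S(S(S(S(S(add(add(Z, mul(Z, SSZ)), mul(add(Z, Z), mul(SZ, SSZ)))))))))))
  [26] S(S(S(S(S(S(S(S(add(mul(Z, SSZ), mul(add(Z, Z), mul(SZ, SSZ)))))))))))
  [27] S(S(S(S(S(S(S(S(add(Z, mul(add(Z, Z), mul(SZ, SSZ)))))))))))
  [28] S(S(S(S(S(S(S(S(mul(add(Z, Z), mul(SZ, SSZ))))))))))
  [29] S(S(S(S(S(S(S(S(mul(Z, mul(SZ, SSZ))))))))))
  [30] S^8(Z)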